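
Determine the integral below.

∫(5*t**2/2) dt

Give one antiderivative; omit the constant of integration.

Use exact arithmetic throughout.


Answer: 5*t**3/6.


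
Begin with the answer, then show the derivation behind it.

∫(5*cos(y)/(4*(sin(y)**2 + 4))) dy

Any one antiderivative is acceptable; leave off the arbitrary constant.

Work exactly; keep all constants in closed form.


The answer is 5*atan(sin(y)/2)/8.
Step 1. Substitute u = sin(y), turning ∫(5*cos(y)/(4*(sin(y)**2 + 4))) dy into ∫(5/(4*(u**2 + 4))) du: now ∫(5/(4*(u**2 + 4))) du.
Step 2. Evaluate the standard form: now 5*atan(u/2)/8.
Step 3. Substitute back u = sin(y): now 5*atan(sin(y)/2)/8.
Answer: 5*atan(sin(y)/2)/8.


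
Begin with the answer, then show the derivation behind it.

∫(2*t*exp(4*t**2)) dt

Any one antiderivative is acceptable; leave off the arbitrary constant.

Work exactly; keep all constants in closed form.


The answer is exp(4*t**2)/4.
Step 1. Substitute u = t**2, turning ∫(2*t*exp(4*t**2)) dt into ∫(exp(4*u)) du: now ∫(exp(4*u)) du.
Step 2. Evaluate the standard form: now exp(4*u)/4.
Step 3. Substitute back u = t**2: now exp(4*t**2)/4.
Answer: exp(4*t**2)/4.


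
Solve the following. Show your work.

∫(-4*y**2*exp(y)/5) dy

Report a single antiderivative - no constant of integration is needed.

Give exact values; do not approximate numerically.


Step 1. Integrate ∫(-4*y**2*exp(y)/5) dy by parts with u = y**2, dv = (-4*exp(y)/5) dy, so v = -4*exp(y)/5: now -4*y**2*exp(y)/5 + ∫(8*y*exp(y)/5) dy.
Step 2. Integrate ∫(8*y*exp(y)/5) dy by parts with u = y, dv = (8*exp(y)/5) dy, so v = 8*exp(y)/5: now -4*y**2*exp(y)/5 + 8*y*exp(y)/5 + ∫(-8*exp(y)/5) dy.
Step 3. Evaluate the standard form: now -4*y**2*exp(y)/5 + 8*y*exp(y)/5 - 8*exp(y)/5.
Answer: -4*y**2*exp(y)/5 + 8*y*exp(y)/5 - 8*exp(y)/5.


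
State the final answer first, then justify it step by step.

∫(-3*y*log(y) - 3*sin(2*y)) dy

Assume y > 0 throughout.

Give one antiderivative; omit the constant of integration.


The answer is -3*y**2*log(y)/2 + 3*y**2/4 + 3*cos(2*y)/2.
Step 1. Rewrite: now ∫(-3*y*log(y)) dy + ∫(-3*sin(2*y)) dy.
Step 2. Evaluate the standard form: now 3*cos(2*y)/2 + ∫(-3*y*log(y)) dy.
Step 3. Integrate ∫(-3*y*log(y)) dy by parts with u = log(y), dv = (-3*y) dy, so v = -3*y**2/2 [assuming y > 0]: now -3*y**2*log(y)/2 + 3*cos(2*y)/2 + ∫(3*y/2) dy.
Step 4. Evaluate the standard form: now -3*y**2*log(y)/2 + 3*y**2/4 + 3*cos(2*y)/2.
Answer: -3*y**2*log(y)/2 + 3*y**2/4 + 3*cos(2*y)/2.


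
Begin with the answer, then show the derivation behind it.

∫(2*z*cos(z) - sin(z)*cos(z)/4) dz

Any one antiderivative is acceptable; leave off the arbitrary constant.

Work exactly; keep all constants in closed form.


The answer is 2*z*sin(z) - sin(z)**2/8 + 2*cos(z).
Step 1. Rewrite: now ∫(2*z*cos(z)) dz + ∫(-sin(z)*cos(z)/4) dz.
Step 2. Integrate ∫(2*z*cos(z)) dz by parts with u = z, dv = (2*cos(z)) dz, so v = 2*sin(z): now 2*z*sin(z) + ∫(-sin(z)*cos(z)/4) dz + ∫(-2*sin(z)) dz.
Step 3. Evaluate the standard form: now 2*z*sin(z) + 2*cos(z) + ∫(-sin(z)*cos(z)/4) dz.
Step 4. Substitute u = sin(z), turning ∫(-sin(z)*cos(z)/4) dz into ∫(-u/4) du: now 2*z*sin(z) + 2*cos(z) + ∫(-u/4) du.
Step 5. Evaluate the standard form: now -u**2/8 + 2*z*sin(z) + 2*cos(z).
Step 6. Substitute back u = sin(z): now 2*z*sin(z) - sin(z)**2/8 + 2*cos(z).
Answer: 2*z*sin(z) - sin(z)**2/8 + 2*cos(z).


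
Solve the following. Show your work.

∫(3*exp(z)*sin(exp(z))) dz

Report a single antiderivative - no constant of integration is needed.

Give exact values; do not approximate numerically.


Step 1. Substitute u = exp(z), turning ∫(3*exp(z)*sin(exp(z))) dz into ∫(3*sin(u)) du: now ∫(3*sin(u)) du.
Step 2. Evaluate the standard form: now -3*cos(u).
Step 3. Substitute back u = exp(z): now -3*cos(exp(z)).
Answer: -3*cos(exp(z)).


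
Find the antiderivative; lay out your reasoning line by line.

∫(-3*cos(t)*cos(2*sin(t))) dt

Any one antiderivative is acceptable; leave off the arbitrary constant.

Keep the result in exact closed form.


Step 1. Substitute u = sin(t), turning ∫(-3*cos(t)*cos(2*sin(t))) dt into ∫(-3*cos(2*u)) du: now ∫(-3*cos(2*u)) du.
Step 2. Evaluate the standard form: now -3*sin(2*u)/2.
Step 3. Substitute back u = sin(t): now -3*sin(2*sin(t))/2.
Answer: -3*sin(2*sin(t))/2.


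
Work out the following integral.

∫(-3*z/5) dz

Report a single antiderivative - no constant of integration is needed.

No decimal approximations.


Answer: -3*z**2/10.


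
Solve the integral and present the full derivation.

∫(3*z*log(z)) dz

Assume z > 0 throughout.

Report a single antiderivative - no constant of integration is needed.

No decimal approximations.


Step 1. Integrate ∫(3*z*log(z)) dz by parts with u = log(z), dv = (3*z) dz, so v = 3*z**2/2 [assuming z > 0]: now 3*z**2*log(z)/2 + ∫(-3*z/2) dz.
Step 2. Evaluate the standard form: now 3*z**2*log(z)/2 - 3*z**2/4.
Answer: 3*z**2*log(z)/2 - 3*z**2/4.


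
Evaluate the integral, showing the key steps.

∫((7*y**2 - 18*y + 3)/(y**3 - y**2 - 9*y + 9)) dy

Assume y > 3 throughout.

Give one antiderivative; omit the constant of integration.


Step 1. Decompose ∫((7*y**2 - 18*y + 3)/(y**3 - y**2 - 9*y + 9)) dy by partial fractions, (7*y**2 - 18*y + 3)/(y**3 - y**2 - 9*y + 9) = 5/(y + 3) + 1/(y - 1) + 1/(y - 3): now ∫(1/(y - 3)) dy + ∫(1/(y - 1)) dy + ∫(5/(y + 3)) dy.
Step 2. Evaluate the standard form [assuming y > 1]: now log(y - 1) + ∫(1/(y - 3)) dy + ∫(5/(y + 3)) dy.
Step 3. Evaluate the standard form [assuming y > -3]: now log(y - 1) + 5*log(y + 3) + ∫(1/(y - 3)) dy.
Step 4. Evaluate the standard form [assuming y > 3]: now log(y - 3) + log(y - 1) + 5*log(y + 3).
Answer: log(y - 3) + log(y - 1) + 5*log(y + 3).


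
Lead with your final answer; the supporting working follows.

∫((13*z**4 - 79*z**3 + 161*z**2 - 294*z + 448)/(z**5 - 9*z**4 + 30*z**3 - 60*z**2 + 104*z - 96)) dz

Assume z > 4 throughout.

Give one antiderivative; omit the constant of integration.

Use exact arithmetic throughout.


The answer is 3*log(z - 4) + 5*log(z - 3) + 5*log(z - 2) + atan(z/2)/2.
Step 1. Decompose ∫((13*z**4 - 79*z**3 + 161*z**2 - 294*z + 448)/(z**5 - 9*z**4 + 30*z**3 - 60*z**2 + 104*z - 96)) dz by partial fractions, (13*z**4 - 79*z**3 + 161*z**2 - 294*z + 448)/(z**5 - 9*z**4 + 30*z**3 - 60*z**2 + 104*z - 96) = 1/(z**2 + 4) + 5/(z - 2) + 5/(z - 3) + 3/(z - 4): now ∫(3/(z - 4)) dz + ∫(5/(z - 3)) dz + ∫(5/(z - 2)) dz + ∫(1/(z**2 + 4)) dz.
Step 2. Evaluate the standard form [assuming z > 2]: now 5*log(z - 2) + ∫(3/(z - 4)) dz + ∫(5/(z - 3)) dz + ∫(1/(z**2 + 4)) dz.
Step 3. Evaluate the standard form [assuming z > 3]: now 5*log(z - 3) + 5*log(z - 2) + ∫(3/(z - 4)) dz + ∫(1/(z**2 + 4)) dz.
Step 4. Evaluate the standard form [assuming z > 4]: now 3*log(z - 4) + 5*log(z - 3) + 5*log(z - 2) + ∫(1/(z**2 + 4)) dz.
Step 5. Evaluate the standard form: now 3*log(z - 4) + 5*log(z - 3) + 5*log(z - 2) + atan(z/2)/2.
Answer: 3*log(z - 4) + 5*log(z - 3) + 5*log(z - 2) + atan(z/2)/2.


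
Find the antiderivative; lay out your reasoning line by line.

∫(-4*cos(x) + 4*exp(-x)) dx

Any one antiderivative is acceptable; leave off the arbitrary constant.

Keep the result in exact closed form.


Step 1. Rewrite: now ∫(4*exp(-x)) dx + ∫(-4*cos(x)) dx.
Step 2. Evaluate the standard form: now -4*sin(x) + ∫(4*exp(-x)) dx.
Step 3. Evaluate the standard form: now -4*sin(x) - 4*exp(-x).
Answer: -4*sin(x) - 4*exp(-x).


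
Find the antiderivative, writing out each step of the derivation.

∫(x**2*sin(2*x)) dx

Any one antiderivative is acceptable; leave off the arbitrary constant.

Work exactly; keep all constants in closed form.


Step 1. Integrate ∫(x**2*sin(2*x)) dx by parts with u = x**2, dv = (sin(2*x)) dx, so v = -cos(2*x)/2: now -x**2*cos(2*x)/2 + ∫(x*cos(2*x)) dx.
Step 2. Integrate ∫(x*cos(2*x)) dx by parts with u = x, dv = (cos(2*x)) dx, so v = sin(2*x)/2: now -x**2*cos(2*x)/2 + x*sin(2*x)/2 + ∫(-sin(2*x)/2) dx.
Step 3. Evaluate the standard form: now -x**2*cos(2*x)/2 + x*sin(2*x)/2 + cos(2*x)/4.
Answer: -x**2*cos(2*x)/2 + x*sin(2*x)/2 + cos(2*x)/4.


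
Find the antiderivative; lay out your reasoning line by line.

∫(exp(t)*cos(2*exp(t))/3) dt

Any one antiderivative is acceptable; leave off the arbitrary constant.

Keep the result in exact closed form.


Step 1. Substitute u = exp(t), turning ∫(exp(t)*cos(2*exp(t))/3) dt into ∫(cos(2*u)/3) du: now ∫(cos(2*u)/3) du.
Step 2. Evaluate the standard form: now sin(2*u)/6.
Step 3. Substitute back u = exp(t): now sin(2*exp(t))/6.
Answer: sin(2*exp(t))/6.


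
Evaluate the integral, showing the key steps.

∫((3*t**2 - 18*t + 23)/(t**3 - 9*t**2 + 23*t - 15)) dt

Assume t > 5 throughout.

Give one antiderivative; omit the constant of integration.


Step 1. Decompose ∫((3*t**2 - 18*t + 23)/(t**3 - 9*t**2 + 23*t - 15)) dt by partial fractions, (3*t**2 - 18*t + 23)/(t**3 - 9*t**2 + 23*t - 15) = 1/(t - 1) + 1/(t - 3) + 1/(t - 5): now ∫(1/(t - 5)) dt + ∫(1/(t - 3)) dt + ∫(1/(t - 1)) dt.
Step 2. Evaluate the standard form [assuming t > 5]: now log(t - 5) + ∫(1/(t - 3)) dt + ∫(1/(t - 1)) dt.
Step 3. Evaluate the standard form [assuming t > 3]: now log(t - 5) + log(t - 3) + ∫(1/(t - 1)) dt.
Step 4. Evaluate the standard form [assuming t > 1]: now log(t - 5) + log(t - 3) + log(t - 1).
Answer: log(t - 5) + log(t - 3) + log(t - 1).


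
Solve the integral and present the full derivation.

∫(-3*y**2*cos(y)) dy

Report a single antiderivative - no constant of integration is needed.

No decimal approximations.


Step 1. Integrate ∫(-3*y**2*cos(y)) dy by parts with u = y**2, dv = (-3*cos(y)) dy, so v = -3*sin(y): now -3*y**2*sin(y) + ∫(6*y*sin(y)) dy.
Step 2. Integrate ∫(6*y*sin(y)) dy by parts with u = y, dv = (6*sin(y)) dy, so v = -6*cos(y): now -3*y**2*sin(y) - 6*y*cos(y) + ∫(6*cos(y)) dy.
Step 3. Evaluate the standard form: now -3*y**2*sin(y) - 6*y*cos(y) + 6*sin(y).
Answer: -3*y**2*sin(y) - 6*y*cos(y) + 6*sin(y).


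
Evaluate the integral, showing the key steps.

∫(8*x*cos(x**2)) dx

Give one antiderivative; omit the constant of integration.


Step 1. Substitute u = x**2, turning ∫(8*x*cos(x**2)) dx into ∫(4*cos(u)) du: now ∫(4*cos(u)) du.
Step 2. Evaluate the standard form: now 4*sin(u).
Step 3. Substitute back u = x**2: now 4*sin(x**2).
Answer: 4*sin(x**2).


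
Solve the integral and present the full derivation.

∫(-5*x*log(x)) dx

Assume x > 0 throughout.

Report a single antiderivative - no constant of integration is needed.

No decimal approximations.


Step 1. Integrate ∫(-5*x*log(x)) dx by parts with u = log(x), dv = (-5*x) dx, so v = -5*x**2/2 [assuming x > 0]: now -5*x**2*log(x)/2 + ∫(5*x/2) dx.
Step 2. Evaluate the standard form: now -5*x**2*log(x)/2 + 5*x**2/4.
Answer: -5*x**2*log(x)/2 + 5*x**2/4.


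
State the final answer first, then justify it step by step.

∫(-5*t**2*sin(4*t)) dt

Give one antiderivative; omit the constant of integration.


The answer is 5*t**2*cos(4*t)/4 - 5*t*sin(4*t)/8 - 5*cos(4*t)/32.
Step 1. Integrate ∫(-5*t**2*sin(4*t)) dt by parts with u = t**2, dv = (-5*sin(4*t)) dt, so v = 5*cos(4*t)/4: now 5*t**2*cos(4*t)/4 + ∫(-5*t*cos(4*t)/2) dt.
Step 2. Integrate ∫(-5*t*cos(4*t)/2) dt by parts with u = t, dv = (-5*cos(4*t)/2) dt, so v = -5*sin(4*t)/8: now 5*t**2*cos(4*t)/4 - 5*t*sin(4*t)/8 + ∫(5*sin(4*t)/8) dt.
Step 3. Evaluate the standard form: now 5*t**2*cos(4*t)/4 - 5*t*sin(4*t)/8 - 5*cos(4*t)/32.
Answer: 5*t**2*cos(4*t)/4 - 5*t*sin(4*t)/8 - 5*cos(4*t)/32.


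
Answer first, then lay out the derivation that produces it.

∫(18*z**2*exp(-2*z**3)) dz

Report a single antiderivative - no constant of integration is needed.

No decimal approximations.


The answer is -3*exp(-2*z**3).
Step 1. Substitute u = z**3, turning ∫(18*z**2*exp(-2*z**3)) dz into ∫(6*exp(-2*u)) du: now ∫(6*exp(-2*u)) du.
Step 2. Evaluate the standard form: now -3*exp(-2*u).
Step 3. Substitute back u = z**3: now -3*exp(-2*z**3).
Answer: -3*exp(-2*z**3).


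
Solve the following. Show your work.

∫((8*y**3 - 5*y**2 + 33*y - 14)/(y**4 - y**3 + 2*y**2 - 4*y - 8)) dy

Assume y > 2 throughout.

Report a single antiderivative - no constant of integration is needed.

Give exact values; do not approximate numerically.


Step 1. Decompose ∫((8*y**3 - 5*y**2 + 33*y - 14)/(y**4 - y**3 + 2*y**2 - 4*y - 8)) dy by partial fractions, (8*y**3 - 5*y**2 + 33*y - 14)/(y**4 - y**3 + 2*y**2 - 4*y - 8) = -1/(y**2 + 4) + 4/(y + 1) + 4/(y - 2): now ∫(4/(y - 2)) dy + ∫(4/(y + 1)) dy + ∫(-1/(y**2 + 4)) dy.
Step 2. Evaluate the standard form [assuming y > 2]: now 4*log(y - 2) + ∫(4/(y + 1)) dy + ∫(-1/(y**2 + 4)) dy.
Step 3. Evaluate the standard form [assuming y > -1]: now 4*log(y - 2) + 4*log(y + 1) + ∫(-1/(y**2 + 4)) dy.
Step 4. Evaluate the standard form: now 4*log(y - 2) + 4*log(y + 1) - atan(y/2)/2.
Answer: 4*log(y - 2) + 4*log(y + 1) - atan(y/2)/2.


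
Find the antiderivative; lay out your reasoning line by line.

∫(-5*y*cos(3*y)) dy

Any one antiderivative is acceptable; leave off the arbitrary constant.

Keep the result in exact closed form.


Step 1. Integrate ∫(-5*y*cos(3*y)) dy by parts with u = y, dv = (-5*cos(3*y)) dy, so v = -5*sin(3*y)/3: now -5*y*sin(3*y)/3 + ∫(5*sin(3*y)/3) dy.
Step 2. Evaluate the standard form: now -5*y*sin(3*y)/3 - 5*cos(3*y)/9.
Answer: -5*y*sin(3*y)/3 - 5*cos(3*y)/9.


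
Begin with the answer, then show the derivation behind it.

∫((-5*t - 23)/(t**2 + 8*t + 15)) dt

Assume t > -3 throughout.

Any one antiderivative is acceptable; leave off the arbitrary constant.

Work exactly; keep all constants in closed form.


The answer is -4*log(t + 3) - log(t + 5).
Step 1. Decompose ∫((-5*t - 23)/(t**2 + 8*t + 15)) dt by partial fractions, (-5*t - 23)/(t**2 + 8*t + 15) = -1/(t + 5) - 4/(t + 3): now ∫(-4/(t + 3)) dt + ∫(-1/(t + 5)) dt.
Step 2. Evaluate the standard form [assuming t > -3]: now -4*log(t + 3) + ∫(-1/(t + 5)) dt.
Step 3. Evaluate the standard form [assuming t > -5]: now -4*log(t + 3) - log(t + 5).
Answer: -4*log(t + 3) - log(t + 5).


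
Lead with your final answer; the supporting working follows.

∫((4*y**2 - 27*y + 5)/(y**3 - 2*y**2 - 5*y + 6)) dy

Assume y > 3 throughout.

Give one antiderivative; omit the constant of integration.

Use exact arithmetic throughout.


The answer is -4*log(y - 3) + 3*log(y - 1) + 5*log(y + 2).
Step 1. Decompose ∫((4*y**2 - 27*y + 5)/(y**3 - 2*y**2 - 5*y + 6)) dy by partial fractions, (4*y**2 - 27*y + 5)/(y**3 - 2*y**2 - 5*y + 6) = 5/(y + 2) + 3/(y - 1) - 4/(y - 3): now ∫(-4/(y - 3)) dy + ∫(3/(y - 1)) dy + ∫(5/(y + 2)) dy.
Step 2. Evaluate the standard form [assuming y > -2]: now 5*log(y + 2) + ∫(-4/(y - 3)) dy + ∫(3/(y - 1)) dy.
Step 3. Evaluate the standard form [assuming y > 1]: now 3*log(y - 1) + 5*log(y + 2) + ∫(-4/(y - 3)) dy.
Step 4. Evaluate the standard form [assuming y > 3]: now -4*log(y - 3) + 3*log(y - 1) + 5*log(y + 2).
Answer: -4*log(y - 3) + 3*log(y - 1) + 5*log(y + 2).


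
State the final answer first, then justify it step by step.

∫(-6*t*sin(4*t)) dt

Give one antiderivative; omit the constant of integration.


The answer is 3*t*cos(4*t)/2 - 3*sin(4*t)/8.
Step 1. Integrate ∫(-6*t*sin(4*t)) dt by parts with u = t, dv = (-6*sin(4*t)) dt, so v = 3*cos(4*t)/2: now 3*t*cos(4*t)/2 + ∫(-3*cos(4*t)/2) dt.
Step 2. Evaluate the standard form: now 3*t*cos(4*t)/2 - 3*sin(4*t)/8.
Answer: 3*t*cos(4*t)/2 - 3*sin(4*t)/8.


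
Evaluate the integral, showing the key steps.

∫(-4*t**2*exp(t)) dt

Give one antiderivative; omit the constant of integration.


Step 1. Integrate ∫(-4*t**2*exp(t)) dt by parts with u = t**2, dv = (-4*exp(t)) dt, so v = -4*exp(t): now -4*t**2*exp(t) + ∫(8*t*exp(t)) dt.
Step 2. Integrate ∫(8*t*exp(t)) dt by parts with u = t, dv = (8*exp(t)) dt, so v = 8*exp(t): now -4*t**2*exp(t) + 8*t*exp(t) + ∫(-8*exp(t)) dt.
Step 3. Evaluate the standard form: now -4*t**2*exp(t) + 8*t*exp(t) - 8*exp(t).
Answer: -4*t**2*exp(t) + 8*t*exp(t) - 8*exp(t).


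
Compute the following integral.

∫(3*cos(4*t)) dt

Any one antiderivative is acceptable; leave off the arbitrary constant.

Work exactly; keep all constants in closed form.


Answer: 3*sin(4*t)/4.


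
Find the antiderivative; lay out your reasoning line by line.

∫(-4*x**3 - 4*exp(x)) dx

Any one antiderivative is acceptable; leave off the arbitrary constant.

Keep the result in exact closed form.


Step 1. Rewrite: now ∫(-4*x**3) dx + ∫(-4*exp(x)) dx.
Step 2. Evaluate the standard form: now -x**4 + ∫(-4*exp(x)) dx.
Step 3. Evaluate the standard form: now -x**4 - 4*exp(x).
Answer: -x**4 - 4*exp(x).


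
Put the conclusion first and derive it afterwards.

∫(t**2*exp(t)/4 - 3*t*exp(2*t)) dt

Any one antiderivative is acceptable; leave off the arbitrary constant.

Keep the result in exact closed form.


The answer is t**2*exp(t)/4 - 3*t*exp(2*t)/2 - t*exp(t)/2 + 3*exp(2*t)/4 + exp(t)/2.
Step 1. Rewrite: now ∫(-3*t*exp(2*t)) dt + ∫(t**2*exp(t)/4) dt.
Step 2. Integrate ∫(-3*t*exp(2*t)) dt by parts with u = t, dv = (-3*exp(2*t)) dt, so v = -3*exp(2*t)/2: now -3*t*exp(2*t)/2 + ∫(t**2*exp(t)/4) dt + ∫(3*exp(2*t)/2) dt.
Step 3. Evaluate the standard form: now -3*t*exp(2*t)/2 + 3*exp(2*t)/4 + ∫(t**2*exp(t)/4) dt.
Step 4. Integrate ∫(t**2*exp(t)/4) dt by parts with u = t**2, dv = (exp(t)/4) dt, so v = exp(t)/4: now t**2*exp(t)/4 - 3*t*exp(2*t)/2 + 3*exp(2*t)/4 + ∫(-t*exp(t)/2) dt.
Step 5. Integrate ∫(-t*exp(t)/2) dt by parts with u = t, dv = (-exp(t)/2) dt, so v = -exp(t)/2: now t**2*exp(t)/4 - 3*t*exp(2*t)/2 - t*exp(t)/2 + 3*exp(2*t)/4 + ∫(exp(t)/2) dt.
Step 6. Evaluate the standard form: now t**2*exp(t)/4 - 3*t*exp(2*t)/2 - t*exp(t)/2 + 3*exp(2*t)/4 + exp(t)/2.
Answer: t**2*exp(t)/4 - 3*t*exp(2*t)/2 - t*exp(t)/2 + 3*exp(2*t)/4 + exp(t)/2.


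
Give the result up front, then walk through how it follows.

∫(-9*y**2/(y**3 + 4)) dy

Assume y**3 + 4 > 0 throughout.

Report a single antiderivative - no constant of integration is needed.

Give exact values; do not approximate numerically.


The answer is -3*log(y**3 + 4).
Step 1. Substitute u = y**3 + 4, turning ∫(-9*y**2/(y**3 + 4)) dy into ∫(-3/u) du: now ∫(-3/u) du.
Step 2. Evaluate the standard form [assuming u > 0]: now -3*log(u).
Step 3. Substitute back u = y**3 + 4: now -3*log(y**3 + 4).
Answer: -3*log(y**3 + 4).


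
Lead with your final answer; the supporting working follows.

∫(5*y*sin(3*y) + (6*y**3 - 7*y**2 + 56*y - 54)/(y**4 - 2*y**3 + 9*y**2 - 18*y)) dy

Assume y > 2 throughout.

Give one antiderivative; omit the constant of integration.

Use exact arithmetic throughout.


The answer is -5*y*cos(3*y)/3 + 3*log(y) + 3*log(y - 2) + 5*sin(3*y)/9 - atan(y/3)/3.
Step 1. Rewrite: now ∫(5*y*sin(3*y)) dy + ∫((6*y**3 - 7*y**2 + 56*y - 54)/(y**4 - 2*y**3 + 9*y**2 - 18*y)) dy.
Step 2. Decompose ∫((6*y**3 - 7*y**2 + 56*y - 54)/(y**4 - 2*y**3 + 9*y**2 - 18*y)) dy by partial fractions, (6*y**3 - 7*y**2 + 56*y - 54)/(y**4 - 2*y**3 + 9*y**2 - 18*y) = -1/(y**2 + 9) + 3/(y - 2) + 3/y: now ∫(3/y) dy + ∫(5*y*sin(3*y)) dy + ∫(3/(y - 2)) dy + ∫(-1/(y**2 + 9)) dy.
Step 3. Evaluate the standard form [assuming y > 0]: now 3*log(y) + ∫(5*y*sin(3*y)) dy + ∫(3/(y - 2)) dy + ∫(-1/(y**2 + 9)) dy.
Step 4. Evaluate the standard form [assuming y > 2]: now 3*log(y) + 3*log(y - 2) + ∫(5*y*sin(3*y)) dy + ∫(-1/(y**2 + 9)) dy.
Step 5. Evaluate the standard form: now 3*log(y) + 3*log(y - 2) - atan(y/3)/3 + ∫(5*y*sin(3*y)) dy.
Step 6. Integrate ∫(5*y*sin(3*y)) dy by parts with u = y, dv = (5*sin(3*y)) dy, so v = -5*cos(3*y)/3: now -5*y*cos(3*y)/3 + 3*log(y) + 3*log(y - 2) - atan(y/3)/3 + ∫(5*cos(3*y)/3) dy.
Step 7. Evaluate the standard form: now -5*y*cos(3*y)/3 + 3*log(y) + 3*log(y - 2) + 5*sin(3*y)/9 - atan(y/3)/3.
Answer: -5*y*cos(3*y)/3 + 3*log(y) + 3*log(y - 2) + 5*sin(3*y)/9 - atan(y/3)/3.


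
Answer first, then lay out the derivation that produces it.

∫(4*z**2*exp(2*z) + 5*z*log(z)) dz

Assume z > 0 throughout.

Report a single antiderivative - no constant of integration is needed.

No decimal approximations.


The answer is 2*z**2*exp(2*z) + 5*z**2*log(z)/2 - 5*z**2/4 - 2*z*exp(2*z) + exp(2*z).
Step 1. Rewrite: now ∫(5*z*log(z)) dz + ∫(4*z**2*exp(2*z)) dz.
Step 2. Integrate ∫(5*z*log(z)) dz by parts with u = log(z), dv = (5*z) dz, so v = 5*z**2/2 [assuming z > 0]: now 5*z**2*log(z)/2 + ∫(-5*z/2) dz + ∫(4*z**2*exp(2*z)) dz.
Step 3. Evaluate the standard form: now 5*z**2*log(z)/2 - 5*z**2/4 + ∫(4*z**2*exp(2*z)) dz.
Step 4. Integrate ∫(4*z**2*exp(2*z)) dz by parts with u = z**2, dv = (4*exp(2*z)) dz, so v = 2*exp(2*z): now 2*z**2*exp(2*z) + 5*z**2*log(z)/2 - 5*z**2/4 + ∫(-4*z*exp(2*z)) dz.
Step 5. Integrate ∫(-4*z*exp(2*z)) dz by parts with u = z, dv = (-4*exp(2*z)) dz, so v = -2*exp(2*z): now 2*z**2*exp(2*z) + 5*z**2*log(z)/2 - 5*z**2/4 - 2*z*exp(2*z) + ∫(2*exp(2*z)) dz.
Step 6. Evaluate the standard form: now 2*z**2*exp(2*z) + 5*z**2*log(z)/2 - 5*z**2/4 - 2*z*exp(2*z) + exp(2*z).
Answer: 2*z**2*exp(2*z) + 5*z**2*log(z)/2 - 5*z**2/4 - 2*z*exp(2*z) + exp(2*z).


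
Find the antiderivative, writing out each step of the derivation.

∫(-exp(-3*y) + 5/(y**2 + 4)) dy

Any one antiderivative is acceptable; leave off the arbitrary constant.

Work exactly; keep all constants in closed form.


Step 1. Rewrite: now ∫(5/(y**2 + 4)) dy + ∫(-exp(-3*y)) dy.
Step 2. Evaluate the standard form: now ∫(5/(y**2 + 4)) dy + exp(-3*y)/3.
Step 3. Evaluate the standard form: now 5*atan(y/2)/2 + exp(-3*y)/3.
Answer: 5*atan(y/2)/2 + exp(-3*y)/3.


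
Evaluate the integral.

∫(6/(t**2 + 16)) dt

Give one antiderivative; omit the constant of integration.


Answer: 3*atan(t/4)/2.


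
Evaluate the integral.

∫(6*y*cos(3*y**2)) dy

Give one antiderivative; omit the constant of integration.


Answer: sin(3*y**2).


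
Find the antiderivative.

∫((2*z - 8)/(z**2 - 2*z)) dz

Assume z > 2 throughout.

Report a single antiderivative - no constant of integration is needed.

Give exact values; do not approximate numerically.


Answer: 4*log(z) - 2*log(z - 2).


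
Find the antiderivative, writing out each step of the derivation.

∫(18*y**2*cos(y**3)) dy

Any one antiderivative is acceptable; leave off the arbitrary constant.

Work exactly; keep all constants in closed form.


Step 1. Substitute u = y**3, turning ∫(18*y**2*cos(y**3)) dy into ∫(6*cos(u)) du: now ∫(6*cos(u)) du.
Step 2. Evaluate the standard form: now 6*sin(u).
Step 3. Substitute back u = y**3: now 6*sin(y**3).
Answer: 6*sin(y**3).


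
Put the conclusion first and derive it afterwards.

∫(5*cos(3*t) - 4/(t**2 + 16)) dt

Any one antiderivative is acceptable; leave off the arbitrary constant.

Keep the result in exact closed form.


The answer is 5*sin(3*t)/3 - atan(t/4).
Step 1. Rewrite: now ∫(-4/(t**2 + 16)) dt + ∫(5*cos(3*t)) dt.
Step 2. Evaluate the standard form: now -atan(t/4) + ∫(5*cos(3*t)) dt.
Step 3. Evaluate the standard form: now 5*sin(3*t)/3 - atan(t/4).
Answer: 5*sin(3*t)/3 - atan(t/4).


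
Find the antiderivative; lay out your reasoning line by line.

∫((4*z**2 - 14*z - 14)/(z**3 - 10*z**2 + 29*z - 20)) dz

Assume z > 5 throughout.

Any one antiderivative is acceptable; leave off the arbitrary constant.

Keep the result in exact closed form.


Step 1. Decompose ∫((4*z**2 - 14*z - 14)/(z**3 - 10*z**2 + 29*z - 20)) dz by partial fractions, (4*z**2 - 14*z - 14)/(z**3 - 10*z**2 + 29*z - 20) = -2/(z - 1) + 2/(z - 4) + 4/(z - 5): now ∫(4/(z - 5)) dz + ∫(2/(z - 4)) dz + ∫(-2/(z - 1)) dz.
Step 2. Evaluate the standard form [assuming z > 1]: now -2*log(z - 1) + ∫(4/(z - 5)) dz + ∫(2/(z - 4)) dz.
Step 3. Evaluate the standard form [assuming z > 4]: now 2*log(z - 4) - 2*log(z - 1) + ∫(4/(z - 5)) dz.
Step 4. Evaluate the standard form [assuming z > 5]: now 4*log(z - 5) + 2*log(z - 4) - 2*log(z - 1).
Answer: 4*log(z - 5) + 2*log(z - 4) - 2*log(z - 1).


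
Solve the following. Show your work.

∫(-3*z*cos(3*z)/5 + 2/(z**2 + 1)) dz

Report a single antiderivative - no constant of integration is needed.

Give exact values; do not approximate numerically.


Step 1. Rewrite: now ∫(-3*z*cos(3*z)/5) dz + ∫(2/(z**2 + 1)) dz.
Step 2. Integrate ∫(-3*z*cos(3*z)/5) dz by parts with u = z, dv = (-3*cos(3*z)/5) dz, so v = -sin(3*z)/5: now -z*sin(3*z)/5 + ∫(2/(z**2 + 1)) dz + ∫(sin(3*z)/5) dz.
Step 3. Evaluate the standard form: now -z*sin(3*z)/5 - cos(3*z)/15 + ∫(2/(z**2 + 1)) dz.
Step 4. Evaluate the standard form: now -z*sin(3*z)/5 - cos(3*z)/15 + 2*atan(z).
Answer: -z*sin(3*z)/5 - cos(3*z)/15 + 2*atan(z).


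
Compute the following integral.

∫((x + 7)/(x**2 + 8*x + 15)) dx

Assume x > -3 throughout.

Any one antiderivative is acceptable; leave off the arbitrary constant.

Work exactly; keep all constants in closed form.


Answer: 2*log(x + 3) - log(x + 5).


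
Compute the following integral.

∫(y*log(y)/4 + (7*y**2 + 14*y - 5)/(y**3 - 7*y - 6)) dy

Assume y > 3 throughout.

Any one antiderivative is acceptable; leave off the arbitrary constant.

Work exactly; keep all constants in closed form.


Answer: y**2*log(y)/8 - y**2/16 + 5*log(y - 3) + 3*log(y + 1) - log(y + 2).


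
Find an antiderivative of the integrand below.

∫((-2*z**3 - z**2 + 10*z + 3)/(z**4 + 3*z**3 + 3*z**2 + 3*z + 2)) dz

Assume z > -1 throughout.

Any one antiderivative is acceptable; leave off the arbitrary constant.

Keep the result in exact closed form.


Answer: -3*log(z + 1) + log(z + 2) + 4*atan(z).


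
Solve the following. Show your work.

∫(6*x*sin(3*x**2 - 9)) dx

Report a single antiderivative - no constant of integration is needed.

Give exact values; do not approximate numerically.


Step 1. Substitute u = x**2 - 3, turning ∫(6*x*sin(3*x**2 - 9)) dx into ∫(3*sin(3*u)) du: now ∫(3*sin(3*u)) du.
Step 2. Evaluate the standard form: now -cos(3*u).
Step 3. Substitute back u = x**2 - 3: now -cos(3*x**2 - 9).
Answer: -cos(3*x**2 - 9).


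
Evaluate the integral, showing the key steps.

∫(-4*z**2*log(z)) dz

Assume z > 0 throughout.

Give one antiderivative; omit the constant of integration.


Step 1. Integrate ∫(-4*z**2*log(z)) dz by parts with u = log(z), dv = (-4*z**2) dz, so v = -4*z**3/3 [assuming z > 0]: now -4*z**3*log(z)/3 + ∫(4*z**2/3) dz.
Step 2. Evaluate the standard form: now -4*z**3*log(z)/3 + 4*z**3/9.
Answer: -4*z**3*log(z)/3 + 4*z**3/9.


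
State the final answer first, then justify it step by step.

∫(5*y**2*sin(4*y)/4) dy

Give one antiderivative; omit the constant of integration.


The answer is -5*y**2*cos(4*y)/16 + 5*y*sin(4*y)/32 + 5*cos(4*y)/128.
Step 1. Integrate ∫(5*y**2*sin(4*y)/4) dy by parts with u = y**2, dv = (5*sin(4*y)/4) dy, so v = -5*cos(4*y)/16: now -5*y**2*cos(4*y)/16 + ∫(5*y*cos(4*y)/8) dy.
Step 2. Integrate ∫(5*y*cos(4*y)/8) dy by parts with u = y, dv = (5*cos(4*y)/8) dy, so v = 5*sin(4*y)/32: now -5*y**2*cos(4*y)/16 + 5*y*sin(4*y)/32 + ∫(-5*sin(4*y)/32) dy.
Step 3. Evaluate the standard form: now -5*y**2*cos(4*y)/16 + 5*y*sin(4*y)/32 + 5*cos(4*y)/128.
Answer: -5*y**2*cos(4*y)/16 + 5*y*sin(4*y)/32 + 5*cos(4*y)/128.


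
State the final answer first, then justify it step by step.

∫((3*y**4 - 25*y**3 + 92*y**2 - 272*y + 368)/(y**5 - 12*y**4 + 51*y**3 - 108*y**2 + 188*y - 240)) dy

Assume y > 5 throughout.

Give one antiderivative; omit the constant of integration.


The answer is log(y - 5) + 4*log(y - 4) - 2*log(y - 3) - 2*atan(y/2).
Step 1. Decompose ∫((3*y**4 - 25*y**3 + 92*y**2 - 272*y + 368)/(y**5 - 12*y**4 + 51*y**3 - 108*y**2 + 188*y - 240)) dy by partial fractions, (3*y**4 - 25*y**3 + 92*y**2 - 272*y + 368)/(y**5 - 12*y**4 + 51*y**3 - 108*y**2 + 188*y - 240) = -4/(y**2 + 4) - 2/(y - 3) + 4/(y - 4) + 1/(y - 5): now ∫(1/(y - 5)) dy + ∫(4/(y - 4)) dy + ∫(-2/(y - 3)) dy + ∫(-4/(y**2 + 4)) dy.
Step 2. Evaluate the standard form [assuming y > 4]: now 4*log(y - 4) + ∫(1/(y - 5)) dy + ∫(-2/(y - 3)) dy + ∫(-4/(y**2 + 4)) dy.
Step 3. Evaluate the standard form [assuming y > 5]: now log(y - 5) + 4*log(y - 4) + ∫(-2/(y - 3)) dy + ∫(-4/(y**2 + 4)) dy.
Step 4. Evaluate the standard form [assuming y > 3]: now log(y - 5) + 4*log(y - 4) - 2*log(y - 3) + ∫(-4/(y**2 + 4)) dy.
Step 5. Evaluate the standard form: now log(y - 5) + 4*log(y - 4) - 2*log(y - 3) - 2*atan(y/2).
Answer: log(y - 5) + 4*log(y - 4) - 2*log(y - 3) - 2*atan(y/2).


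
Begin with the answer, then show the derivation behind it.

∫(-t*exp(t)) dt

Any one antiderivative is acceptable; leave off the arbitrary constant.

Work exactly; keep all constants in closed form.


The answer is -t*exp(t) + exp(t).
Step 1. Integrate ∫(-t*exp(t)) dt by parts with u = t, dv = (-exp(t)) dt, so v = -exp(t): now -t*exp(t) + ∫(exp(t)) dt.
Step 2. Evaluate the standard form: now -t*exp(t) + exp(t).
Answer: -t*exp(t) + exp(t).


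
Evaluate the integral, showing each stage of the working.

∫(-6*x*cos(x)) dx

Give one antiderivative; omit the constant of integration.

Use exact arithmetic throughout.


Step 1. Integrate ∫(-6*x*cos(x)) dx by parts with u = x, dv = (-6*cos(x)) dx, so v = -6*sin(x): now -6*x*sin(x) + ∫(6*sin(x)) dx.
Step 2. Evaluate the standard form: now -6*x*sin(x) - 6*cos(x).
Answer: -6*x*sin(x) - 6*cos(x).


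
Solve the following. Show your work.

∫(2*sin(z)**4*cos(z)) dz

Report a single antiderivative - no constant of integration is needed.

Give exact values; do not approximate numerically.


Step 1. Substitute u = sin(z), turning ∫(2*sin(z)**4*cos(z)) dz into ∫(2*u**4) du: now ∫(2*u**4) du.
Step 2. Evaluate the standard form: now 2*u**5/5.
Step 3. Substitute back u = sin(z): now 2*sin(z)**5/5.
Answer: 2*sin(z)**5/5.


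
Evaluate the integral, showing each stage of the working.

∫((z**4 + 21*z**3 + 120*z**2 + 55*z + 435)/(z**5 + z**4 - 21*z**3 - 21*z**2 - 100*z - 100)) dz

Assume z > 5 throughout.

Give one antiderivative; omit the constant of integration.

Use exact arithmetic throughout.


Step 1. Decompose ∫((z**4 + 21*z**3 + 120*z**2 + 55*z + 435)/(z**5 + z**4 - 21*z**3 - 21*z**2 - 100*z - 100)) dz by partial fractions, (z**4 + 21*z**3 + 120*z**2 + 55*z + 435)/(z**5 + z**4 - 21*z**3 - 21*z**2 - 100*z - 100) = 1/(z**2 + 4) + 1/(z + 5) - 4/(z + 1) + 4/(z - 5): now ∫(4/(z - 5)) dz + ∫(-4/(z + 1)) dz + ∫(1/(z + 5)) dz + ∫(1/(z**2 + 4)) dz.
Step 2. Evaluate the standard form [assuming z > 5]: now 4*log(z - 5) + ∫(-4/(z + 1)) dz + ∫(1/(z + 5)) dz + ∫(1/(z**2 + 4)) dz.
Step 3. Evaluate the standard form [assuming z > -1]: now 4*log(z - 5) - 4*log(z + 1) + ∫(1/(z + 5)) dz + ∫(1/(z**2 + 4)) dz.
Step 4. Evaluate the standard form [assuming z > -5]: now 4*log(z - 5) - 4*log(z + 1) + log(z + 5) + ∫(1/(z**2 + 4)) dz.
Step 5. Evaluate the standard form: now 4*log(z - 5) - 4*log(z + 1) + log(z + 5) + atan(z/2)/2.
Answer: 4*log(z - 5) - 4*log(z + 1) + log(z + 5) + atan(z/2)/2.


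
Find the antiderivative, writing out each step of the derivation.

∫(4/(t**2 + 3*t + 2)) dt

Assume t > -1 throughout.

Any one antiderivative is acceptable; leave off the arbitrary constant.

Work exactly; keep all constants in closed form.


Step 1. Decompose ∫(4/(t**2 + 3*t + 2)) dt by partial fractions, 4/(t**2 + 3*t + 2) = -4/(t + 2) + 4/(t + 1): now ∫(4/(t + 1)) dt + ∫(-4/(t + 2)) dt.
Step 2. Evaluate the standard form [assuming t > -2]: now -4*log(t + 2) + ∫(4/(t + 1)) dt.
Step 3. Evaluate the standard form [assuming t > -1]: now 4*log(t + 1) - 4*log(t + 2).
Answer: 4*log(t + 1) - 4*log(t + 2).


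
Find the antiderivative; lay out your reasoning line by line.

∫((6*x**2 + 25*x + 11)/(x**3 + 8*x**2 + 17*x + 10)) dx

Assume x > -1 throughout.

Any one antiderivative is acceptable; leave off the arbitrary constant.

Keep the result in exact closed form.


Step 1. Decompose ∫((6*x**2 + 25*x + 11)/(x**3 + 8*x**2 + 17*x + 10)) dx by partial fractions, (6*x**2 + 25*x + 11)/(x**3 + 8*x**2 + 17*x + 10) = 3/(x + 5) + 5/(x + 2) - 2/(x + 1): now ∫(-2/(x + 1)) dx + ∫(5/(x + 2)) dx + ∫(3/(x + 5)) dx.
Step 2. Evaluate the standard form [assuming x > -2]: now 5*log(x + 2) + ∫(-2/(x + 1)) dx + ∫(3/(x + 5)) dx.
Step 3. Evaluate the standard form [assuming x > -5]: now 5*log(x + 2) + 3*log(x + 5) + ∫(-2/(x + 1)) dx.
Step 4. Evaluate the standard form [assuming x > -1]: now -2*log(x + 1) + 5*log(x + 2) + 3*log(x + 5).
Answer: -2*log(x + 1) + 5*log(x + 2) + 3*log(x + 5).


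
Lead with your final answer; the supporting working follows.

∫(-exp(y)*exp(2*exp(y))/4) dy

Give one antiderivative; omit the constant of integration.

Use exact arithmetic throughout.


The answer is -exp(2*exp(y))/8.
Step 1. Substitute u = exp(y), turning ∫(-exp(y)*exp(2*exp(y))/4) dy into ∫(-exp(2*u)/4) du: now ∫(-exp(2*u)/4) du.
Step 2. Evaluate the standard form: now -exp(2*u)/8.
Step 3. Substitute back u = exp(y): now -exp(2*exp(y))/8.
Answer: -exp(2*exp(y))/8.


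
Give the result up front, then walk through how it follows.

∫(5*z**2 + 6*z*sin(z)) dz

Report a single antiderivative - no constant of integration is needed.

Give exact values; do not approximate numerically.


The answer is 5*z**3/3 - 6*z*cos(z) + 6*sin(z).
Step 1. Rewrite: now ∫(5*z**2) dz + ∫(6*z*sin(z)) dz.
Step 2. Integrate ∫(6*z*sin(z)) dz by parts with u = z, dv = (6*sin(z)) dz, so v = -6*cos(z): now -6*z*cos(z) + ∫(5*z**2) dz + ∫(6*cos(z)) dz.
Step 3. Evaluate the standard form: now -6*z*cos(z) + 6*sin(z) + ∫(5*z**2) dz.
Step 4. Evaluate the standard form: now 5*z**3/3 - 6*z*cos(z) + 6*sin(z).
Answer: 5*z**3/3 - 6*z*cos(z) + 6*sin(z).


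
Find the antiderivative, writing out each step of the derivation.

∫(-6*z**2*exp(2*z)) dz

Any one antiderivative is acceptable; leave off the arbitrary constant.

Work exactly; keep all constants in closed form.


Step 1. Integrate ∫(-6*z**2*exp(2*z)) dz by parts with u = z**2, dv = (-6*exp(2*z)) dz, so v = -3*exp(2*z): now -3*z**2*exp(2*z) + ∫(6*z*exp(2*z)) dz.
Step 2. Integrate ∫(6*z*exp(2*z)) dz by parts with u = z, dv = (6*exp(2*z)) dz, so v = 3*exp(2*z): now -3*z**2*exp(2*z) + 3*z*exp(2*z) + ∫(-3*exp(2*z)) dz.
Step 3. Evaluate the standard form: now -3*z**2*exp(2*z) + 3*z*exp(2*z) - 3*exp(2*z)/2.
Answer: -3*z**2*exp(2*z) + 3*z*exp(2*z) - 3*exp(2*z)/2.


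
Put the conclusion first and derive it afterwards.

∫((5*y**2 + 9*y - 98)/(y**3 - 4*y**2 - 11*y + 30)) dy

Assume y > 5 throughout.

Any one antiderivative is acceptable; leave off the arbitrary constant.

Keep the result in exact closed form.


The answer is 3*log(y - 5) + 4*log(y - 2) - 2*log(y + 3).
Step 1. Decompose ∫((5*y**2 + 9*y - 98)/(y**3 - 4*y**2 - 11*y + 30)) dy by partial fractions, (5*y**2 + 9*y - 98)/(y**3 - 4*y**2 - 11*y + 30) = -2/(y + 3) + 4/(y - 2) + 3/(y - 5): now ∫(3/(y - 5)) dy + ∫(4/(y - 2)) dy + ∫(-2/(y + 3)) dy.
Step 2. Evaluate the standard form [assuming y > 5]: now 3*log(y - 5) + ∫(4/(y - 2)) dy + ∫(-2/(y + 3)) dy.
Step 3. Evaluate the standard form [assuming y > -3]: now 3*log(y - 5) - 2*log(y + 3) + ∫(4/(y - 2)) dy.
Step 4. Evaluate the standard form [assuming y > 2]: now 3*log(y - 5) + 4*log(y - 2) - 2*log(y + 3).
Answer: 3*log(y - 5) + 4*log(y - 2) - 2*log(y + 3).


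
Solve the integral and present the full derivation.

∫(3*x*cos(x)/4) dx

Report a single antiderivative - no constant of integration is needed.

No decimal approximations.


Step 1. Integrate ∫(3*x*cos(x)/4) dx by parts with u = x, dv = (3*cos(x)/4) dx, so v = 3*sin(x)/4: now 3*x*sin(x)/4 + ∫(-3*sin(x)/4) dx.
Step 2. Evaluate the standard form: now 3*x*sin(x)/4 + 3*cos(x)/4.
Answer: 3*x*sin(x)/4 + 3*cos(x)/4.


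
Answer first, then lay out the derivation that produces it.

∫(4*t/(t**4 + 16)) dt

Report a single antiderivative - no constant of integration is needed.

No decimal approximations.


The answer is atan(t**2/4)/2.
Step 1. Substitute u = t**2, turning ∫(4*t/(t**4 + 16)) dt into ∫(2/(u**2 + 16)) du: now ∫(2/(u**2 + 16)) du.
Step 2. Evaluate the standard form: now atan(u/4)/2.
Step 3. Substitute back u = t**2: now atan(t**2/4)/2.
Answer: atan(t**2/4)/2.


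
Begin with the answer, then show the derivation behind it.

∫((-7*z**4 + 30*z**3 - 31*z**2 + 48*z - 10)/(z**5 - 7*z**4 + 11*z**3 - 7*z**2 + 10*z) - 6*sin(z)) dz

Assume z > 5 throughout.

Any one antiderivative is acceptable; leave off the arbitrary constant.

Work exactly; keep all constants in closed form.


The answer is -log(z) - 3*log(z - 5) - 3*log(z - 2) + 6*cos(z) + 2*atan(z).
Step 1. Rewrite: now ∫((-7*z**4 + 30*z**3 - 31*z**2 + 48*z - 10)/(z**5 - 7*z**4 + 11*z**3 - 7*z**2 + 10*z)) dz + ∫(-6*sin(z)) dz.
Step 2. Decompose ∫((-7*z**4 + 30*z**3 - 31*z**2 + 48*z - 10)/(z**5 - 7*z**4 + 11*z**3 - 7*z**2 + 10*z)) dz by partial fractions, (-7*z**4 + 30*z**3 - 31*z**2 + 48*z - 10)/(z**5 - 7*z**4 + 11*z**3 - 7*z**2 + 10*z) = 2/(z**2 + 1) - 3/(z - 2) - 3/(z - 5) - 1/z: now ∫(-1/z) dz + ∫(-3/(z - 5)) dz + ∫(-3/(z - 2)) dz + ∫(2/(z**2 + 1)) dz + ∫(-6*sin(z)) dz.
Step 3. Evaluate the standard form [assuming z > 2]: now -3*log(z - 2) + ∫(-1/z) dz + ∫(-3/(z - 5)) dz + ∫(2/(z**2 + 1)) dz + ∫(-6*sin(z)) dz.
Step 4. Evaluate the standard form [assuming z > 0]: now -log(z) - 3*log(z - 2) + ∫(-3/(z - 5)) dz + ∫(2/(z**2 + 1)) dz + ∫(-6*sin(z)) dz.
Step 5. Evaluate the standard form [assuming z > 5]: now -log(z) - 3*log(z - 5) - 3*log(z - 2) + ∫(2/(z**2 + 1)) dz + ∫(-6*sin(z)) dz.
Step 6. Evaluate the standard form: now -log(z) - 3*log(z - 5) - 3*log(z - 2) + 2*atan(z) + ∫(-6*sin(z)) dz.
Step 7. Evaluate the standard form: now -log(z) - 3*log(z - 5) - 3*log(z - 2) + 6*cos(z) + 2*atan(z).
Answer: -log(z) - 3*log(z - 5) - 3*log(z - 2) + 6*cos(z) + 2*atan(z).


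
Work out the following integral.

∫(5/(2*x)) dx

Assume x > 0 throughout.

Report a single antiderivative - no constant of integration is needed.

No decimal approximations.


Answer: 5*log(x)/2.


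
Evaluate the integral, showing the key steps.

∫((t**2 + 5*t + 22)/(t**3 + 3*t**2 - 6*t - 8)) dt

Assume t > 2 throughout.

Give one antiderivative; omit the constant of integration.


Step 1. Decompose ∫((t**2 + 5*t + 22)/(t**3 + 3*t**2 - 6*t - 8)) dt by partial fractions, (t**2 + 5*t + 22)/(t**3 + 3*t**2 - 6*t - 8) = 1/(t + 4) - 2/(t + 1) + 2/(t - 2): now ∫(2/(t - 2)) dt + ∫(-2/(t + 1)) dt + ∫(1/(t + 4)) dt.
Step 2. Evaluate the standard form [assuming t > -4]: now log(t + 4) + ∫(2/(t - 2)) dt + ∫(-2/(t + 1)) dt.
Step 3. Evaluate the standard form [assuming t > -1]: now -2*log(t + 1) + log(t + 4) + ∫(2/(t - 2)) dt.
Step 4. Evaluate the standard form [assuming t > 2]: now 2*log(t - 2) - 2*log(t + 1) + log(t + 4).
Answer: 2*log(t - 2) - 2*log(t + 1) + log(t + 4).


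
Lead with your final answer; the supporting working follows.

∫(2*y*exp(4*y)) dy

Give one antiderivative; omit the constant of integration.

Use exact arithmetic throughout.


The answer is y*exp(4*y)/2 - exp(4*y)/8.
Step 1. Integrate ∫(2*y*exp(4*y)) dy by parts with u = y, dv = (2*exp(4*y)) dy, so v = exp(4*y)/2: now y*exp(4*y)/2 + ∫(-exp(4*y)/2) dy.
Step 2. Evaluate the standard form: now y*exp(4*y)/2 - exp(4*y)/8.
Answer: y*exp(4*y)/2 - exp(4*y)/8.


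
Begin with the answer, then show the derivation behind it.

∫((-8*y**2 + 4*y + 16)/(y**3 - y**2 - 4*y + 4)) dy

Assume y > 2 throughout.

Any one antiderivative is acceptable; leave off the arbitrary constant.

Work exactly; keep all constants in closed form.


The answer is -2*log(y - 2) - 4*log(y - 1) - 2*log(y + 2).
Step 1. Decompose ∫((-8*y**2 + 4*y + 16)/(y**3 - y**2 - 4*y + 4)) dy by partial fractions, (-8*y**2 + 4*y + 16)/(y**3 - y**2 - 4*y + 4) = -2/(y + 2) - 4/(y - 1) - 2/(y - 2): now ∫(-2/(y - 2)) dy + ∫(-4/(y - 1)) dy + ∫(-2/(y + 2)) dy.
Step 2. Evaluate the standard form [assuming y > 1]: now -4*log(y - 1) + ∫(-2/(y - 2)) dy + ∫(-2/(y + 2)) dy.
Step 3. Evaluate the standard form [assuming y > 2]: now -2*log(y - 2) - 4*log(y - 1) + ∫(-2/(y + 2)) dy.
Step 4. Evaluate the standard form [assuming y > -2]: now -2*log(y - 2) - 4*log(y - 1) - 2*log(y + 2).
Answer: -2*log(y - 2) - 4*log(y - 1) - 2*log(y + 2).


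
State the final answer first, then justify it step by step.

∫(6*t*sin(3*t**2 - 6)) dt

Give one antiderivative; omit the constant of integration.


The answer is -cos(3*t**2 - 6).
Step 1. Substitute u = t**2 - 2, turning ∫(6*t*sin(3*t**2 - 6)) dt into ∫(3*sin(3*u)) du: now ∫(3*sin(3*u)) du.
Step 2. Evaluate the standard form: now -cos(3*u).
Step 3. Substitute back u = t**2 - 2: now -cos(3*t**2 - 6).
Answer: -cos(3*t**2 - 6).
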